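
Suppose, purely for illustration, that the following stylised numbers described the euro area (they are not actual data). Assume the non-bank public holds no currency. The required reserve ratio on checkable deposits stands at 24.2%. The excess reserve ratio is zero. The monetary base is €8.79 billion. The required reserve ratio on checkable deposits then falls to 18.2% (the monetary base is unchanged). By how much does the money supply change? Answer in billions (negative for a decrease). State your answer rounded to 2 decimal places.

€11.97 billion

Initially m₁ = 1 / (0.242) ≈ 4.1322, so M₁ = 4.1322 × 8.79 ≈ 36.322 billion.
After the change m₂ = 1 / (0.182) ≈ 5.4945, so M₂ = 5.4945 × 8.79 ≈ 48.2967 billion.
ΔM = M₂ − M₁ = 48.2967 − 36.322 = 11.9747 billion.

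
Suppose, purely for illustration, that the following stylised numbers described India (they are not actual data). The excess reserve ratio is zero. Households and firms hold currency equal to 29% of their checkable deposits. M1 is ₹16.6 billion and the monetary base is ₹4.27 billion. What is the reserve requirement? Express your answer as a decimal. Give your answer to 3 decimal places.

0.042

Using m = M/MB = 16.6/4.27 ≈ 3.887588. Since m = (1 + c)/(c + rr + e), the denominator satisfies c + rr + e = (1 + c)/m = (1 + 0.29) / 3.887588 ≈ 0.331825.
With c = 0.29 and e = 0, the reserve requirement is 0.331825 − 0.29 − 0 = 0.041825.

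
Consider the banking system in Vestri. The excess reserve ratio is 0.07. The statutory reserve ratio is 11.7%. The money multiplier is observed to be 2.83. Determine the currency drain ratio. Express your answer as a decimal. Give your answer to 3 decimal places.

0.257

Using m = 2.83. From m = (1 + c)/(c + rr + e), rearranging gives 1 + c = m·(c + rr + e), so c·(1 − m) = m·(rr + e) − 1.
Hence c = [m·(rr + e) − 1]/(1 − m) = [2.83 × (0.117 + 0.07) − 1] / (1 − 2.83) ≈ 0.257262.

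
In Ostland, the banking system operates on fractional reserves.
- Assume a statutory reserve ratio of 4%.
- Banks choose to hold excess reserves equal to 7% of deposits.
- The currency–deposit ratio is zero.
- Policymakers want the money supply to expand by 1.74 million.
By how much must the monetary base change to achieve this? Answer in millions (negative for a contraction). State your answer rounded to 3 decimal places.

0.191 million

The money multiplier is m = 1 / (rr + e) = 1 / (0.04 + 0.07) ≈ 9.09091.
ΔMB = ΔM / m = (+1.74) / 9.09091 ≈ 0.1914 million.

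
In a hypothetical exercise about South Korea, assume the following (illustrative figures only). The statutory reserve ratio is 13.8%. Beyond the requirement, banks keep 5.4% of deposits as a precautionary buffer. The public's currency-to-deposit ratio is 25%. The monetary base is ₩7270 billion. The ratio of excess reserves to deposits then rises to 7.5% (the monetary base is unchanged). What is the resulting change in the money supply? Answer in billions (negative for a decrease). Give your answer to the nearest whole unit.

-933 billion

Initially m₁ = (1 + 0.25) / (0.138 + 0.054 + 0.25) ≈ 2.82805, so M₁ = 2.82805 × 7270 = 20559.9235 billion.
After the change m₂ = (1 + 0.25) / (0.138 + 0.075 + 0.25) ≈ 2.69978, so M₂ = 2.69978 × 7270 = 19627.4006 billion.
ΔM = M₂ − M₁ = 19627.4006 − 20559.9235 = -932.5229 billion.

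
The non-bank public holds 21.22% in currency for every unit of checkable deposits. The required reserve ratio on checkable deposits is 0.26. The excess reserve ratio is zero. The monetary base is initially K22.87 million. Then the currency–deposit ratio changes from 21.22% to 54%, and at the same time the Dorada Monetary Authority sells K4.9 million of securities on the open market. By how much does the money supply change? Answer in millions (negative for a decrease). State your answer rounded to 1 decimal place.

Before: m₁ = (1 + 0.2122) / (0.26 + 0.2122) ≈ 2.5671, MB₁ = 22.87, so M₁ = 2.5671 × 22.87 ≈ 58.7096 million.
After: m₂ = (1 + 0.54) / (0.26 + 0.54) = 1.9250, MB₂ = 22.87 − 4.9 = 17.97, so M₂ = 1.9250 × 17.97 ≈ 34.5922 million.
ΔM = M₂ − M₁ = 34.5922 − 58.7096 = -24.1174 million.

-24.1 million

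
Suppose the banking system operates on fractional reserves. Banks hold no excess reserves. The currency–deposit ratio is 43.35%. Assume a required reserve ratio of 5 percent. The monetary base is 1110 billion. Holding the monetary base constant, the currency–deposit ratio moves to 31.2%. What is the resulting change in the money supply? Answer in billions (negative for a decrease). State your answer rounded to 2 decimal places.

732.01 billion

Initially m₁ = (1 + 0.4335) / (0.05 + 0.4335) ≈ 2.9648397, so M₁ = 2.9648397 × 1110 ≈ 3290.9721 billion.
After the change m₂ = (1 + 0.312) / (0.05 + 0.312) ≈ 3.6243094, so M₂ = 3.6243094 × 1110 ≈ 4022.9834 billion.
ΔM = M₂ − M₁ = 4022.9834 − 3290.9721 = 732.0113 billion.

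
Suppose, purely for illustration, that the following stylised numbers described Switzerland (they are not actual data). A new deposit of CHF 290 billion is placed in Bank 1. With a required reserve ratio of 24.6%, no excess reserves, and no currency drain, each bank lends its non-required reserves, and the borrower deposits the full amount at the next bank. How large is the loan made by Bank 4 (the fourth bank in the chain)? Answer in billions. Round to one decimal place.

CHF 93.7 billion

Each bank lends a fraction (1 − rr) = 0.7540 of the deposit it receives, so Bank 4 receives 290·0.7540^3 and lends 290·0.7540^4 ≈ 93.7310 billion.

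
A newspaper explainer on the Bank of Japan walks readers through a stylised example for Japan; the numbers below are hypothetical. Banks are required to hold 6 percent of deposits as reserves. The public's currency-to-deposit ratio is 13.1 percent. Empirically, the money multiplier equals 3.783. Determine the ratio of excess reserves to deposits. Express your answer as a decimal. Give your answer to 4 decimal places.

Using m = 3.783. Since m = (1 + c)/(c + rr + e), the denominator satisfies c + rr + e = (1 + c)/m = (1 + 0.131) / 3.783 ≈ 0.298969.
With c = 0.131 and rr = 0.06, the ratio of excess reserves to deposits is 0.298969 − 0.131 − 0.06 = 0.107969.

0.1080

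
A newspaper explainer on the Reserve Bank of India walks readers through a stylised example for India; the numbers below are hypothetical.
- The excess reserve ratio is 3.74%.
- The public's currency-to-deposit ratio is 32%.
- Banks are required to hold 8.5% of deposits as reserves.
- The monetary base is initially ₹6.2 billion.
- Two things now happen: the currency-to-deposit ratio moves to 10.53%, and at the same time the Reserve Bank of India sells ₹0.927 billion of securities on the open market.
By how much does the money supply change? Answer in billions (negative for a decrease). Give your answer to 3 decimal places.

₹7.097 billion

Before: m₁ = (1 + 0.32) / (0.085 + 0.0374 + 0.32) ≈ 2.98373, MB₁ = 6.2, so M₁ = 2.98373 × 6.2 ≈ 18.4991 billion.
After: m₂ = (1 + 0.1053) / (0.085 + 0.0374 + 0.1053) ≈ 4.85419, MB₂ = 6.2 − 0.927 = 5.273, so M₂ = 4.85419 × 5.273 ≈ 25.5961 billion.
ΔM = M₂ − M₁ = 25.5961 − 18.4991 = 7.097 billion.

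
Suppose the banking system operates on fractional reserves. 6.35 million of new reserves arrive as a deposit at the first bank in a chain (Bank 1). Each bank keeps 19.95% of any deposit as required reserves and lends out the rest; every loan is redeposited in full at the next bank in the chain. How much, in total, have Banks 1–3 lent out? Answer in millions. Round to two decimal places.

12.41 million

Bank i lends (1 − rr)^i of the original deposit: Bank 1 lends 6.35·0.8005 ≈ 5.0832, Bank 2 lends 6.35·0.8005² ≈ 4.0691, and so on.
Summing a geometric series: total = 6.35·[0.8005·(1 − 0.8005^3) / (1 − 0.8005)] ≈ 12.4096 million.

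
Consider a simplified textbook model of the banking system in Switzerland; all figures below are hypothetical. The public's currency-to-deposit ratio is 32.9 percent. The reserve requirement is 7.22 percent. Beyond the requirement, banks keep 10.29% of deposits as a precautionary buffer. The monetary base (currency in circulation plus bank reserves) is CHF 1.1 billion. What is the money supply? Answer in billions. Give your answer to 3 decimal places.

CHF 2.900 billion

The money multiplier is m = (1 + c) / (rr + e + c) = (1 + 0.329) / (0.0722 + 0.1029 + 0.329) ≈ 2.63638.
So M = m × MB = 2.63638 × 1.1 ≈ 2.9 billion.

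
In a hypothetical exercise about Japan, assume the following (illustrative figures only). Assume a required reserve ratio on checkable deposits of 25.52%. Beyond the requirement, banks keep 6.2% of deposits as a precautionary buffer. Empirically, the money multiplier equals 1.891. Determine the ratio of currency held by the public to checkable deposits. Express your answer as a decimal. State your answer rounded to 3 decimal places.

0.449

Using m = 1.891. From m = (1 + c)/(c + rr + e), rearranging gives 1 + c = m·(c + rr + e), so c·(1 − m) = m·(rr + e) − 1.
Hence c = [m·(rr + e) − 1]/(1 − m) = [1.891 × (0.2552 + 0.062) − 1] / (1 − 1.891) ≈ 0.449130.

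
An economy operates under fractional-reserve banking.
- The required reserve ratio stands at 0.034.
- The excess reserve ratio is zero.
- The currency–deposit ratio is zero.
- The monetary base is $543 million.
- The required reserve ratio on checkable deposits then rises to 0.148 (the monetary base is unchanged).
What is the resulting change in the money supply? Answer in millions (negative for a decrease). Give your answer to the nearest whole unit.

-12302 million

Initially m₁ = 1 / (0.034) ≈ 29.4118, so M₁ = 29.4118 × 543 = 15970.6074 million.
After the change m₂ = 1 / (0.148) ≈ 6.7568, so M₂ = 6.7568 × 543 = 3668.9424 million.
ΔM = M₂ − M₁ = 3668.9424 − 15970.6074 = -12301.665 million.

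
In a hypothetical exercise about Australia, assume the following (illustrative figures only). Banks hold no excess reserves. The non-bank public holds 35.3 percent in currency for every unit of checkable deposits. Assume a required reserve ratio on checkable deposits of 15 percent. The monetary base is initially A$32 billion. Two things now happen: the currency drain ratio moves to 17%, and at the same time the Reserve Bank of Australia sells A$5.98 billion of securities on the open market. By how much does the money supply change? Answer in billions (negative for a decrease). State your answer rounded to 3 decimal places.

A$9.060 billion

Before: m₁ = (1 + 0.353) / (0.15 + 0.353) ≈ 2.689861, MB₁ = 32, so M₁ = 2.689861 × 32 ≈ 86.0756 billion.
After: m₂ = (1 + 0.17) / (0.15 + 0.17) = 3.656250, MB₂ = 32 − 5.98 = 26.02, so M₂ = 3.656250 × 26.02 ≈ 95.1356 billion.
ΔM = M₂ − M₁ = 95.1356 − 86.0756 = 9.06 billion.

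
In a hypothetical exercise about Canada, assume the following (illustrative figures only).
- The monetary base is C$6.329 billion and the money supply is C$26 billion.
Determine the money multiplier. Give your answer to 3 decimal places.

4.108

The money multiplier is m = M / MB = 26 / 6.329 ≈ 4.10807.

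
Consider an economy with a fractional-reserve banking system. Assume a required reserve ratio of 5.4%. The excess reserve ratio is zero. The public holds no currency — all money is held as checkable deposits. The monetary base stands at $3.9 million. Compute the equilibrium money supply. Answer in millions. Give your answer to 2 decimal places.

With no currency drain or excess reserves, the money multiplier is m = 1/rr = 1/0.054 ≈ 18.5185.
Money supply M = m × MB = 18.5185 × 3.9 ≈ 72.2221 million.

$72.22 million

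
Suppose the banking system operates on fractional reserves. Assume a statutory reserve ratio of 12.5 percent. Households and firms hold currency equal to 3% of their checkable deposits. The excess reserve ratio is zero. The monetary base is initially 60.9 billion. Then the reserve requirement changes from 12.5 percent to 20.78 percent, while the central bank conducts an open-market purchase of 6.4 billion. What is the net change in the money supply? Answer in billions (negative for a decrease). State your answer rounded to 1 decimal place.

Before: m₁ = (1 + 0.03) / (0.125 + 0.03) ≈ 6.6452, MB₁ = 60.9, so M₁ = 6.6452 × 60.9 ≈ 404.6927 billion.
After: m₂ = (1 + 0.03) / (0.2078 + 0.03) ≈ 4.3314, MB₂ = 60.9 + 6.4 = 67.3, so M₂ = 4.3314 × 67.3 ≈ 291.5032 billion.
ΔM = M₂ − M₁ = 291.5032 − 404.6927 = -113.1895 billion.

-113.2 billion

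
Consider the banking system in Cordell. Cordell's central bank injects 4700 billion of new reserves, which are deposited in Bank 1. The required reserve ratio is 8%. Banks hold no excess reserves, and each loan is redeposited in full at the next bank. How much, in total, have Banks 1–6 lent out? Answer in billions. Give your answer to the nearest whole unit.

Bank i lends (1 − rr)^i of the original deposit: Bank 1 lends 4700·0.9200 = 4324.0000, Bank 2 lends 4700·0.9200² = 3978.0800, and so on.
Summing a geometric series: total = 4700·[0.9200·(1 − 0.9200^6) / (1 − 0.9200)] ≈ 21276.5122 billion.

21277 billion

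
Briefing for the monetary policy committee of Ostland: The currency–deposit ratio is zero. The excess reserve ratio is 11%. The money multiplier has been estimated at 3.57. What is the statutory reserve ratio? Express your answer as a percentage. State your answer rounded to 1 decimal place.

17.0%

Using m = 3.57. Since m = (1 + c)/(c + rr + e), the denominator satisfies c + rr + e = (1 + c)/m = (1 + 0) / 3.57 ≈ 0.280112.
With c = 0 and e = 0.11, the statutory reserve ratio is 0.280112 − 0 − 0.11 = 0.170112.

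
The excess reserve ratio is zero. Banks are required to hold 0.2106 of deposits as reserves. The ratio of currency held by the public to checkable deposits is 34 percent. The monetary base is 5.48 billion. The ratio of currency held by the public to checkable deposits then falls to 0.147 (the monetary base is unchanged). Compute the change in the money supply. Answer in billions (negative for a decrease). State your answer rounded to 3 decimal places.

4.240 billion

Initially m₁ = (1 + 0.34) / (0.2106 + 0.34) ≈ 2.43371, so M₁ = 2.43371 × 5.48 ≈ 13.3367 billion.
After the change m₂ = (1 + 0.147) / (0.2106 + 0.147) ≈ 3.20749, so M₂ = 3.20749 × 5.48 ≈ 17.577 billion.
ΔM = M₂ − M₁ = 17.577 − 13.3367 = 4.2403 billion.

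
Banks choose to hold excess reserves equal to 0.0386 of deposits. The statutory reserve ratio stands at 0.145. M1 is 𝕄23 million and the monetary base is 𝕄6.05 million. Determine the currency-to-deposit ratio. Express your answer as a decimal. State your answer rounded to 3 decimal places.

Using m = M/MB = 23/6.05 ≈ 3.801653. From m = (1 + c)/(c + rr + e), rearranging gives 1 + c = m·(c + rr + e), so c·(1 − m) = m·(rr + e) − 1.
Hence c = [m·(rr + e) − 1]/(1 − m) = [3.801653 × (0.145 + 0.0386) − 1] / (1 − 3.801653) ≈ 0.107799.

0.108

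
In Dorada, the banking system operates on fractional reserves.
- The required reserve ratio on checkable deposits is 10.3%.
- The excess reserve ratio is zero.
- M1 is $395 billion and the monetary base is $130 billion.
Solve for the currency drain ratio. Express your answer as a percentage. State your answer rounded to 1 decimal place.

Using m = M/MB = 395/130 ≈ 3.038462. From m = (1 + c)/(c + rr + e), rearranging gives 1 + c = m·(c + rr + e), so c·(1 − m) = m·(rr + e) − 1.
Hence c = [m·(rr + e) − 1]/(1 − m) = [3.038462 × (0.103 + 0) − 1] / (1 − 3.038462) ≈ 0.337038.

33.7%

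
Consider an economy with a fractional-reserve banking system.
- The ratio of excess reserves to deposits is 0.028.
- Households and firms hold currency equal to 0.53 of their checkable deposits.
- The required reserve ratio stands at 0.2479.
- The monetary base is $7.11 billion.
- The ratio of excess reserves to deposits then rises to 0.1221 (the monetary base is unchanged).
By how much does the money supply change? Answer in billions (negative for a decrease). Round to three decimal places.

-1.411 billion

Initially m₁ = (1 + 0.53) / (0.2479 + 0.028 + 0.53) ≈ 1.89850, so M₁ = 1.89850 × 7.11 ≈ 13.4983 billion.
After the change m₂ = (1 + 0.53) / (0.2479 + 0.1221 + 0.53) = 1.7, so M₂ = 1.7 × 7.11 = 12.087 billion.
ΔM = M₂ − M₁ = 12.087 − 13.4983 = -1.4113 billion.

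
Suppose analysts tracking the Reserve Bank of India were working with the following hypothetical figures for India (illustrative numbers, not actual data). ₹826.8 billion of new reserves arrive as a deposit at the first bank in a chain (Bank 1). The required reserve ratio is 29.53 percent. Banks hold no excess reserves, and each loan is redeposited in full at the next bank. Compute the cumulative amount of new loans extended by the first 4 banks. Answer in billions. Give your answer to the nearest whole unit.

₹1486 billion

Bank i lends (1 − rr)^i of the original deposit: Bank 1 lends 826.8·0.7047 ≈ 582.6460, Bank 2 lends 826.8·0.7047² ≈ 410.5906, and so on.
Summing a geometric series: total = 826.8·[0.7047·(1 − 0.7047^4) / (1 − 0.7047)] ≈ 1486.4799 billion.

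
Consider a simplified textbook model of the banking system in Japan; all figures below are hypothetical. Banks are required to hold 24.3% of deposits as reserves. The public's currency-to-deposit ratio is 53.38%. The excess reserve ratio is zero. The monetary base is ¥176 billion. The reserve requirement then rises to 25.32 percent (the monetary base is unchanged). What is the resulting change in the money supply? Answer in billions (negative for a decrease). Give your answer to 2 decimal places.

-4.50 billion

Initially m₁ = (1 + 0.5338) / (0.243 + 0.5338) ≈ 1.974511, so M₁ = 1.974511 × 176 ≈ 347.5139 billion.
After the change m₂ = (1 + 0.5338) / (0.2532 + 0.5338) ≈ 1.948920, so M₂ = 1.948920 × 176 ≈ 343.0099 billion.
ΔM = M₂ − M₁ = 343.0099 − 347.5139 = -4.504 billion.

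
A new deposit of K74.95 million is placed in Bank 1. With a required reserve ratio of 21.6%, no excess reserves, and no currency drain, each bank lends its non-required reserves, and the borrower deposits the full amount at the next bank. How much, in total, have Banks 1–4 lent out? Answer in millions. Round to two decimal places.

Bank i lends (1 − rr)^i of the original deposit: Bank 1 lends 74.95·0.7840 = 58.7608, Bank 2 lends 74.95·0.7840² ≈ 46.0685, and so on.
Summing a geometric series: total = 74.95·[0.7840·(1 − 0.7840^4) / (1 − 0.7840)] ≈ 169.2632 million.

K169.26 million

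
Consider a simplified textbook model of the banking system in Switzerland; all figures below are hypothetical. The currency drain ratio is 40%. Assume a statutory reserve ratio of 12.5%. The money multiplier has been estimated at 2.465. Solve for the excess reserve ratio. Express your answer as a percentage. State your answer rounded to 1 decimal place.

4.3%

Using m = 2.465. Since m = (1 + c)/(c + rr + e), the denominator satisfies c + rr + e = (1 + c)/m = (1 + 0.4) / 2.465 ≈ 0.567951.
With c = 0.4 and rr = 0.125, the excess reserve ratio is 0.567951 − 0.4 − 0.125 = 0.042951.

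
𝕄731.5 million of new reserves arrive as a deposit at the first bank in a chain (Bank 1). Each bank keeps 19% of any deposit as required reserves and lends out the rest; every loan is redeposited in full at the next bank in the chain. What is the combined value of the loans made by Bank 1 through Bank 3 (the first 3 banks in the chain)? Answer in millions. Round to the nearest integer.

Bank i lends (1 − rr)^i of the original deposit: Bank 1 lends 731.5·0.8100 = 592.5150, Bank 2 lends 731.5·0.8100² ≈ 479.9372, and so on.
Summing a geometric series: total = 731.5·[0.8100·(1 − 0.8100^3) / (1 − 0.8100)] ≈ 1461.2012 million.

𝕄1461 million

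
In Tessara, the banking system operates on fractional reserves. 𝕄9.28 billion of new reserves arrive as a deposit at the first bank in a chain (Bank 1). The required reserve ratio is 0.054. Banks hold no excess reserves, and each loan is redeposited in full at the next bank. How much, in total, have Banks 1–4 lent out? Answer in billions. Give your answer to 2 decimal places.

𝕄32.37 billion

Bank i lends (1 − rr)^i of the original deposit: Bank 1 lends 9.28·0.9460 ≈ 8.7789, Bank 2 lends 9.28·0.9460² ≈ 8.3048, and so on.
Summing a geometric series: total = 9.28·[0.9460·(1 − 0.9460^4) / (1 − 0.9460)] ≈ 32.3722 billion.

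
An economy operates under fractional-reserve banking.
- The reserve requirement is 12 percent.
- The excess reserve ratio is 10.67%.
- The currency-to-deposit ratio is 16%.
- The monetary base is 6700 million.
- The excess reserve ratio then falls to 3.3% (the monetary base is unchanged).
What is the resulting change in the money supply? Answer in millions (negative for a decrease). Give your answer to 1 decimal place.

Initially m₁ = (1 + 0.16) / (0.12 + 0.1067 + 0.16) ≈ 2.999741, so M₁ = 2.999741 × 6700 = 20098.2647 million.
After the change m₂ = (1 + 0.16) / (0.12 + 0.033 + 0.16) ≈ 3.706070, so M₂ = 3.706070 × 6700 = 24830.669 million.
ΔM = M₂ − M₁ = 24830.669 − 20098.2647 = 4732.4043 million.

4732.4 million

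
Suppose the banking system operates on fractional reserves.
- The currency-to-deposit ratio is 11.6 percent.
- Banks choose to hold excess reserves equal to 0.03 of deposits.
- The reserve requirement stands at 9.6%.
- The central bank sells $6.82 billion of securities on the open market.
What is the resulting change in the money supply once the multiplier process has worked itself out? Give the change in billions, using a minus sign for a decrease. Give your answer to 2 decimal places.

The money multiplier is m = (1 + c) / (rr + e + c) = (1 + 0.116) / (0.096 + 0.03 + 0.116) ≈ 4.6116.
The sale removes 6.82 billion of base, so ΔM = m × ΔMB = 4.6116 × (−6.82) ≈ -31.4511 billion.

-31.45 billion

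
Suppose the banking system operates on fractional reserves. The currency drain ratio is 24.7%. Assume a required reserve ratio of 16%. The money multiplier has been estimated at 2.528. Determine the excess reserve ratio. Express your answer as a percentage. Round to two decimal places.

8.63%

Using m = 2.528. Since m = (1 + c)/(c + rr + e), the denominator satisfies c + rr + e = (1 + c)/m = (1 + 0.247) / 2.528 ≈ 0.493275.
With c = 0.247 and rr = 0.16, the excess reserve ratio is 0.493275 − 0.247 − 0.16 = 0.086275.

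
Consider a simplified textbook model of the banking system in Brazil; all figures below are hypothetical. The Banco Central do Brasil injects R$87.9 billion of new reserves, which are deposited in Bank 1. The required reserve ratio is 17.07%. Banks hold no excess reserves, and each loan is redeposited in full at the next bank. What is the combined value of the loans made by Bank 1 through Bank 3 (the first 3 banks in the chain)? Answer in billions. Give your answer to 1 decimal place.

R$183.5 billion

Bank i lends (1 − rr)^i of the original deposit: Bank 1 lends 87.9·0.8293 ≈ 72.8955, Bank 2 lends 87.9·0.8293² ≈ 60.4522, and so on.
Summing a geometric series: total = 87.9·[0.8293·(1 − 0.8293^3) / (1 − 0.8293)] ≈ 183.4807 billion.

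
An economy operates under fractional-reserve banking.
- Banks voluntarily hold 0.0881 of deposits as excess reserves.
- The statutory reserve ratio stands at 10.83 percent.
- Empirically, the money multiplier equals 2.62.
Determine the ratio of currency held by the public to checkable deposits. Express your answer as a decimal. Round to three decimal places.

Using m = 2.62. From m = (1 + c)/(c + rr + e), rearranging gives 1 + c = m·(c + rr + e), so c·(1 − m) = m·(rr + e) − 1.
Hence c = [m·(rr + e) − 1]/(1 − m) = [2.62 × (0.1083 + 0.0881) − 1] / (1 − 2.62) ≈ 0.299649.

0.300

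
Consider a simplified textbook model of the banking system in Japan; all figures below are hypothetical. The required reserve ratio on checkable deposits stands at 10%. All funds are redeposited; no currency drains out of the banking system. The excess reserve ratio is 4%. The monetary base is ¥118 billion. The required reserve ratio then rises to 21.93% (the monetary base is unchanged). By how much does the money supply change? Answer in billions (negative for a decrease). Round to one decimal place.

Initially m₁ = 1 / (0.1 + 0.04) ≈ 7.14286, so M₁ = 7.14286 × 118 ≈ 842.8575 billion.
After the change m₂ = 1 / (0.2193 + 0.04) ≈ 3.85654, so M₂ = 3.85654 × 118 ≈ 455.0717 billion.
ΔM = M₂ − M₁ = 455.0717 − 842.8575 = -387.7858 billion.

-387.8 billion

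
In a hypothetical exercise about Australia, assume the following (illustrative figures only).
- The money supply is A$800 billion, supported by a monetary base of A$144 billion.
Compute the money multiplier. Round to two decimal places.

The money multiplier is m = M / MB = 800 / 144 ≈ 5.55556.

5.56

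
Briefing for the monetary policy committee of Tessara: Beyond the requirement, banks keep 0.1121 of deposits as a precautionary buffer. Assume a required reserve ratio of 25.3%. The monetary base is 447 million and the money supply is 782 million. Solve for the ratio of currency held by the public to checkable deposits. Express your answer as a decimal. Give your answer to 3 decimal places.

0.482

Using m = M/MB = 782/447 ≈ 1.749441. From m = (1 + c)/(c + rr + e), rearranging gives 1 + c = m·(c + rr + e), so c·(1 − m) = m·(rr + e) − 1.
Hence c = [m·(rr + e) − 1]/(1 − m) = [1.749441 × (0.253 + 0.1121) − 1] / (1 − 1.749441) ≈ 0.482065.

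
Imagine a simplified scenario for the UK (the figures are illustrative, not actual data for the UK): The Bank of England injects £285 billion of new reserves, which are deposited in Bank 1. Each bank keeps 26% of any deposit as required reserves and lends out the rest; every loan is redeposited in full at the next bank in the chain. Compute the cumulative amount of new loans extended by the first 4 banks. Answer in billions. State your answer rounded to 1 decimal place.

Bank i lends (1 − rr)^i of the original deposit: Bank 1 lends 285·0.7400 = 210.9000, Bank 2 lends 285·0.7400² = 156.0660, and so on.
Summing a geometric series: total = 285·[0.7400·(1 − 0.7400^4) / (1 − 0.7400)] ≈ 567.9166 billion.

£567.9 billion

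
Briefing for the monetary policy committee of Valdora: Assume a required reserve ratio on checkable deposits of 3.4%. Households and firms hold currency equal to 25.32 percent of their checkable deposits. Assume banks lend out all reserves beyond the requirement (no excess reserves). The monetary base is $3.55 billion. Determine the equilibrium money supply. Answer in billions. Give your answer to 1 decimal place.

The money multiplier is m = (1 + c) / (rr + c) = (1 + 0.2532) / (0.034 + 0.2532) ≈ 4.3635.
So M = m × MB = 4.3635 × 3.55 ≈ 15.4904 billion.

$15.5 billion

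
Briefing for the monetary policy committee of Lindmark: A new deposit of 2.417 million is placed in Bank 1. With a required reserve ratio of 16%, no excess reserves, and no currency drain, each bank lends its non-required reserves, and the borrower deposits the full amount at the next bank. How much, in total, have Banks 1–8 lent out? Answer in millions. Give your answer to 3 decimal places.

9.544 million

Bank i lends (1 − rr)^i of the original deposit: Bank 1 lends 2.417·0.8400 ≈ 2.0303, Bank 2 lends 2.417·0.8400² ≈ 1.7054, and so on.
Summing a geometric series: total = 2.417·[0.8400·(1 − 0.8400^8) / (1 − 0.8400)] ≈ 9.5439 million.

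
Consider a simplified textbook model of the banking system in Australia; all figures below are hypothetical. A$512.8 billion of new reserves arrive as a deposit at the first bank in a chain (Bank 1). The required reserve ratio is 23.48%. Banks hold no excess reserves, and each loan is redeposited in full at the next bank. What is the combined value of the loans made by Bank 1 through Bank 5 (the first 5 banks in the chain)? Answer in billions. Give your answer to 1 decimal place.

Bank i lends (1 − rr)^i of the original deposit: Bank 1 lends 512.8·0.7652 ≈ 392.3946, Bank 2 lends 512.8·0.7652² ≈ 300.2603, and so on.
Summing a geometric series: total = 512.8·[0.7652·(1 − 0.7652^5) / (1 − 0.7652)] ≈ 1232.7569 billion.

A$1232.8 billion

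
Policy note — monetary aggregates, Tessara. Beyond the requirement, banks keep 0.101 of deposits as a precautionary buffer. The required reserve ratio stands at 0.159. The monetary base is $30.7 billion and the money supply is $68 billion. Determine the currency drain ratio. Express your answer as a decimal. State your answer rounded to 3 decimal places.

Using m = M/MB = 68/30.7 ≈ 2.214984. From m = (1 + c)/(c + rr + e), rearranging gives 1 + c = m·(c + rr + e), so c·(1 − m) = m·(rr + e) − 1.
Hence c = [m·(rr + e) − 1]/(1 − m) = [2.214984 × (0.159 + 0.101) − 1] / (1 − 2.214984) ≈ 0.349062.

0.349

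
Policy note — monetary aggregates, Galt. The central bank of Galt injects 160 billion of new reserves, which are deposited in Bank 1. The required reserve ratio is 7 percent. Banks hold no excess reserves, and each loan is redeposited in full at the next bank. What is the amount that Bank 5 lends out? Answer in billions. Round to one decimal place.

Each bank lends a fraction (1 − rr) = 0.9300 of the deposit it receives, so Bank 5 receives 160·0.9300^4 and lends 160·0.9300^5 ≈ 111.3101 billion.

111.3 billion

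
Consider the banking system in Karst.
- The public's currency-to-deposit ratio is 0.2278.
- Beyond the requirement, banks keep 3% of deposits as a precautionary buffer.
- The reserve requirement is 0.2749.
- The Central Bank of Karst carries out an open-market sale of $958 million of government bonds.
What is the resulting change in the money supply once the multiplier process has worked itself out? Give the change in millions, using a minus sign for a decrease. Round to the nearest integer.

The money multiplier is m = (1 + c) / (rr + e + c) = (1 + 0.2278) / (0.2749 + 0.03 + 0.2278) ≈ 2.3049.
The sale removes 958 million of base, so ΔM = m × ΔMB = 2.3049 × (−958) = -2208.0942 million.

-2208 million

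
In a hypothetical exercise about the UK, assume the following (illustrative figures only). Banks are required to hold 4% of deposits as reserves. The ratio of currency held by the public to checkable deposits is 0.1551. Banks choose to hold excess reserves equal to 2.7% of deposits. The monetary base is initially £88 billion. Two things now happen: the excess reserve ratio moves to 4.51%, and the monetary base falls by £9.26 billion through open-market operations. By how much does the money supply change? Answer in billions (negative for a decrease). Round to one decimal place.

Before: m₁ = (1 + 0.1551) / (0.04 + 0.027 + 0.1551) ≈ 5.2008, MB₁ = 88, so M₁ = 5.2008 × 88 = 457.6704 billion.
After: m₂ = (1 + 0.1551) / (0.04 + 0.0451 + 0.1551) ≈ 4.8089, MB₂ = 88 − 9.26 = 78.74, so M₂ = 4.8089 × 78.74 ≈ 378.6528 billion.
ΔM = M₂ − M₁ = 378.6528 − 457.6704 = -79.0176 billion.

-79.0 billion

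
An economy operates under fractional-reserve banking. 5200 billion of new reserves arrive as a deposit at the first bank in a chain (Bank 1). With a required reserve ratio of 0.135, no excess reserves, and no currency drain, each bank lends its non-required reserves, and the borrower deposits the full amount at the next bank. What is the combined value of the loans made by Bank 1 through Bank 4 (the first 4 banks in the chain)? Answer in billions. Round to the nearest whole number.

Bank i lends (1 − rr)^i of the original deposit: Bank 1 lends 5200·0.8650 = 4498.0000, Bank 2 lends 5200·0.8650² = 3890.7700, and so on.
Summing a geometric series: total = 5200·[0.8650·(1 − 0.8650^4) / (1 − 0.8650)] ≈ 14665.4574 billion.

14665 billion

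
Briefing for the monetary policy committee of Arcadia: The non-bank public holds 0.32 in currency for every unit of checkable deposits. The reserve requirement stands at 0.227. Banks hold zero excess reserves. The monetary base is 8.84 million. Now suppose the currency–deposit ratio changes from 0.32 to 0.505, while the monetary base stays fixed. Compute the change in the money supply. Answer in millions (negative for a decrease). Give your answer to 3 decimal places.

Initially m₁ = (1 + 0.32) / (0.227 + 0.32) ≈ 2.41316, so M₁ = 2.41316 × 8.84 ≈ 21.3323 million.
After the change m₂ = (1 + 0.505) / (0.227 + 0.505) ≈ 2.05601, so M₂ = 2.05601 × 8.84 ≈ 18.1751 million.
ΔM = M₂ − M₁ = 18.1751 − 21.3323 = -3.1572 million.

-3.157 million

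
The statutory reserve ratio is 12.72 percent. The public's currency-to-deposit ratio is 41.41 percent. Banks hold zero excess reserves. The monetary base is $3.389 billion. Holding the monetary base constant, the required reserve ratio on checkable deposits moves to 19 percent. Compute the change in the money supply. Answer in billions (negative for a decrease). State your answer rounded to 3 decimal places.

Initially m₁ = (1 + 0.4141) / (0.1272 + 0.4141) ≈ 2.61241, so M₁ = 2.61241 × 3.389 ≈ 8.8535 billion.
After the change m₂ = (1 + 0.4141) / (0.19 + 0.4141) ≈ 2.34084, so M₂ = 2.34084 × 3.389 ≈ 7.9331 billion.
ΔM = M₂ − M₁ = 7.9331 − 8.8535 = -0.9204 billion.

-0.920 billion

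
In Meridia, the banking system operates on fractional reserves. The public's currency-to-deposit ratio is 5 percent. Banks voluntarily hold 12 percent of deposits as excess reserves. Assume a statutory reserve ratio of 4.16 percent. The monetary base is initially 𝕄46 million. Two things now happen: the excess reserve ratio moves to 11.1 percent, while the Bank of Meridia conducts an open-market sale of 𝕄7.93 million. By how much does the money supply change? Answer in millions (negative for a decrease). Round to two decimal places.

Before: m₁ = (1 + 0.05) / (0.0416 + 0.12 + 0.05) ≈ 4.96219, MB₁ = 46, so M₁ = 4.96219 × 46 ≈ 228.2607 million.
After: m₂ = (1 + 0.05) / (0.0416 + 0.111 + 0.05) ≈ 5.18263, MB₂ = 46 − 7.93 = 38.07, so M₂ = 5.18263 × 38.07 ≈ 197.3027 million.
ΔM = M₂ − M₁ = 197.3027 − 228.2607 = -30.958 million.

-30.96 million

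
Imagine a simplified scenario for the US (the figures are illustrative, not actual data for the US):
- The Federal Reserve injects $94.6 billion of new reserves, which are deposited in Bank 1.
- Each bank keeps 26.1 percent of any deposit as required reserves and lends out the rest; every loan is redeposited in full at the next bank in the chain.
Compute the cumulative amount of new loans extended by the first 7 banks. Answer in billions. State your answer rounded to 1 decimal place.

Bank i lends (1 − rr)^i of the original deposit: Bank 1 lends 94.6·0.7390 = 69.9094, Bank 2 lends 94.6·0.7390² ≈ 51.6630, and so on.
Summing a geometric series: total = 94.6·[0.7390·(1 − 0.7390^7) / (1 − 0.7390)] ≈ 235.6113 billion.

$235.6 billion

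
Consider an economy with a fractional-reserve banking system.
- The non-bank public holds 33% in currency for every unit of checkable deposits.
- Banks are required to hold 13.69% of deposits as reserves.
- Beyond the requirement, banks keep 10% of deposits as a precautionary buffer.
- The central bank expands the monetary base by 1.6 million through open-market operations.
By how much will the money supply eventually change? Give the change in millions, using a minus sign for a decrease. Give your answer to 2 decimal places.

The money multiplier is m = (1 + c) / (rr + e + c) = (1 + 0.33) / (0.1369 + 0.1 + 0.33) ≈ 2.3461.
The purchase adds 1.6 million of base, so ΔM = m × ΔMB = 2.3461 × (+1.6) ≈ 3.7538 million.

3.75 million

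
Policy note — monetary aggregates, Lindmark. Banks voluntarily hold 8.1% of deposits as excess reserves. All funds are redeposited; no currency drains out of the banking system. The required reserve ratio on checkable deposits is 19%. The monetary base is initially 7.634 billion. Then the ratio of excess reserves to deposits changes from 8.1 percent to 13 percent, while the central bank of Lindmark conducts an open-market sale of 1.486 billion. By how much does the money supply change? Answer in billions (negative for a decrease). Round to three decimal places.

Before: m₁ = 1 / (0.19 + 0.081) ≈ 3.69004, MB₁ = 7.634, so M₁ = 3.69004 × 7.634 ≈ 28.1698 billion.
After: m₂ = 1 / (0.19 + 0.13) = 3.12500, MB₂ = 7.634 − 1.486 = 6.148, so M₂ = 3.12500 × 6.148 = 19.2125 billion.
ΔM = M₂ − M₁ = 19.2125 − 28.1698 = -8.9573 billion.

-8.957 billion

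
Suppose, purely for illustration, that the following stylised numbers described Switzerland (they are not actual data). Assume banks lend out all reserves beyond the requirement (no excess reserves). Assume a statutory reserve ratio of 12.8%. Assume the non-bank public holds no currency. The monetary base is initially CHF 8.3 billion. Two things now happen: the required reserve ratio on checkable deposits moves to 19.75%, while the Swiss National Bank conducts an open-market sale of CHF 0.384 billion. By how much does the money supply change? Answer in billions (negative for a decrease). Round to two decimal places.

-24.76 billion

Before: m₁ = 1 / (0.128) = 7.8125, MB₁ = 8.3, so M₁ = 7.8125 × 8.3 ≈ 64.8438 billion.
After: m₂ = 1 / (0.1975) ≈ 5.0633, MB₂ = 8.3 − 0.384 = 7.916, so M₂ = 5.0633 × 7.916 ≈ 40.0811 billion.
ΔM = M₂ − M₁ = 40.0811 − 64.8438 = -24.7627 billion.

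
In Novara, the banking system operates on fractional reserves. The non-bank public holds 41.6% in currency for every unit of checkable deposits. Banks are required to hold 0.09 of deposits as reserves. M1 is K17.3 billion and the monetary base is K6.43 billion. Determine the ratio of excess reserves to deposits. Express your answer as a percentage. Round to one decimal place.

Using m = M/MB = 17.3/6.43 ≈ 2.690513. Since m = (1 + c)/(c + rr + e), the denominator satisfies c + rr + e = (1 + c)/m = (1 + 0.416) / 2.690513 ≈ 0.526294.
With c = 0.416 and rr = 0.09, the ratio of excess reserves to deposits is 0.526294 − 0.416 − 0.09 = 0.020294.

2.0%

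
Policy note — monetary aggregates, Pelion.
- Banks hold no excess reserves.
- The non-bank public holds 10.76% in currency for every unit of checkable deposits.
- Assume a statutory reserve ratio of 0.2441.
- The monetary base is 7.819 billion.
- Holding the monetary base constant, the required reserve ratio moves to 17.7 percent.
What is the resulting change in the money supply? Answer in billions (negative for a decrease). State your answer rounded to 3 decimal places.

5.806 billion

Initially m₁ = (1 + 0.1076) / (0.2441 + 0.1076) ≈ 3.14927, so M₁ = 3.14927 × 7.819 ≈ 24.6241 billion.
After the change m₂ = (1 + 0.1076) / (0.177 + 0.1076) ≈ 3.89178, so M₂ = 3.89178 × 7.819 ≈ 30.4298 billion.
ΔM = M₂ − M₁ = 30.4298 − 24.6241 = 5.8057 billion.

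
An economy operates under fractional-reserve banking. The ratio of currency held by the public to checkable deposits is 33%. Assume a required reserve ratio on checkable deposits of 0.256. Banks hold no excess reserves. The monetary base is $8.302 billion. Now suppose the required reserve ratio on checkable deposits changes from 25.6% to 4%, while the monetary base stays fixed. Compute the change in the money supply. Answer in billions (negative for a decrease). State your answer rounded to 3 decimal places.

$11.000 billion

Initially m₁ = (1 + 0.33) / (0.256 + 0.33) ≈ 2.26962, so M₁ = 2.26962 × 8.302 ≈ 18.8424 billion.
After the change m₂ = (1 + 0.33) / (0.04 + 0.33) ≈ 3.59459, so M₂ = 3.59459 × 8.302 ≈ 29.8423 billion.
ΔM = M₂ − M₁ = 29.8423 − 18.8424 = 10.9999 billion.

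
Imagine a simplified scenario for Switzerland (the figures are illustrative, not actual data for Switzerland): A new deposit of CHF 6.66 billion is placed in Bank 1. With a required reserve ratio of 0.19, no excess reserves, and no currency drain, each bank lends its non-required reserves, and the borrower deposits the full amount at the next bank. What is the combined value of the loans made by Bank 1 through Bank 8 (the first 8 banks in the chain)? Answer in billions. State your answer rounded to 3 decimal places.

CHF 23.131 billion

Bank i lends (1 − rr)^i of the original deposit: Bank 1 lends 6.66·0.8100 = 5.3946, Bank 2 lends 6.66·0.8100² ≈ 4.3696, and so on.
Summing a geometric series: total = 6.66·[0.8100·(1 − 0.8100^8) / (1 − 0.8100)] ≈ 23.1314 billion.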